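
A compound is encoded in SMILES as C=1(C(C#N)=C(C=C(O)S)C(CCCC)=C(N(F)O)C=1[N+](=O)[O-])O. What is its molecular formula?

C13H14FN3O5S

Heavy atoms from the SMILES: 13 C, 1 F, 3 N, 5 O, 1 S.
Implicit hydrogens by atom environment:
  6 × C (aromatic): no H
  3 × C: 2 H each → 6
  3 × O: 1 H each → 3
  2 × C: no H
  2 × N: no H
  1 × C: 3 H
  1 × C: 1 H
  1 × F: no H
  1 × N (charge +1): no H
  1 × O: no H
  1 × O (charge -1): no H
  1 × S: 1 H
  Total hydrogens = 14.
Molecular formula: C13H14FN3O5S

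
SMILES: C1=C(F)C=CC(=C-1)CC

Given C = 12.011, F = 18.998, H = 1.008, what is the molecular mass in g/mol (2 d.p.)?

124.16

Molecular formula: C8H9F.
M = 8×12.011 + 1×18.998 + 9×1.008 = 124.16 g/mol.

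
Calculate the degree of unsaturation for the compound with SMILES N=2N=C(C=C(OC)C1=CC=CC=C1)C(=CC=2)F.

9

Molecular formula from the SMILES: C13H11FN2O.
DoU = (2C + 2 + N − H − X)/2 = (2·13 + 2 + 2 − 11 − 1)/2 = 18/2 = 9.
(Structurally: 2 ring(s) + 7 π bond(s) = 9.)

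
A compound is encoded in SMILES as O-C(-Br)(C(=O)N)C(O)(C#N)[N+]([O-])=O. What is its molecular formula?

Heavy atoms from the SMILES: 1 Br, 4 C, 3 N, 5 O.
Implicit hydrogens by atom environment:
  4 × C: no H
  2 × O: 1 H each → 2
  2 × O: no H
  1 × Br: no H
  1 × N: 2 H
  1 × N: no H
  1 × N (charge +1): no H
  1 × O (charge -1): no H
  Total hydrogens = 4.
Molecular formula: C4H4BrN3O5

C4H4BrN3O5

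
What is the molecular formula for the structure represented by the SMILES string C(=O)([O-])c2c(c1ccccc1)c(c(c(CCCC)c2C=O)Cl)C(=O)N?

C19H17ClNO4-

Heavy atoms from the SMILES: 19 C, 1 Cl, 1 N, 4 O.
Implicit hydrogens by atom environment:
  7 × C (aromatic): no H
  5 × C (aromatic): 1 H each → 5
  3 × C: 2 H each → 6
  3 × O: no H
  2 × C: no H
  1 × C: 3 H
  1 × C: 1 H
  1 × Cl: no H
  1 × N: 2 H
  1 × O (charge -1): no H
  Total hydrogens = 17.
Net charge -1.
Molecular formula: C19H17ClNO4-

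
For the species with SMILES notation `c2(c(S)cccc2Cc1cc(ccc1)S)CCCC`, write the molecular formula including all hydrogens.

C17H20S2

Heavy atoms from the SMILES: 17 C, 2 S.
Implicit hydrogens by atom environment:
  7 × C (aromatic): 1 H each → 7
  5 × C (aromatic): no H
  4 × C: 2 H each → 8
  2 × S: 1 H each → 2
  1 × C: 3 H
  Total hydrogens = 20.
Molecular formula: C17H20S2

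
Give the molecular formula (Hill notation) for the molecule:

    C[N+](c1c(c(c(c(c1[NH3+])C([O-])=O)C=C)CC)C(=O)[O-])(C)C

Heavy atoms from the SMILES: 15 C, 2 N, 4 O.
Implicit hydrogens by atom environment:
  6 × C (aromatic): no H
  4 × C: 3 H each → 12
  2 × C: 2 H each → 4
  2 × C: no H
  2 × O: no H
  2 × O (charge -1): no H
  1 × C: 1 H
  1 × N (charge +1): 3 H
  1 × N (charge +1): no H
  Total hydrogens = 20.
Molecular formula: C15H20N2O4

C15H20N2O4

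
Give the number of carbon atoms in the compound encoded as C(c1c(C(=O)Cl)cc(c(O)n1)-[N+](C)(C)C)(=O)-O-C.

The symbol for carbon appears 11 times in the SMILES. Lowercase c denotes aromatic carbon and counts toward C.

11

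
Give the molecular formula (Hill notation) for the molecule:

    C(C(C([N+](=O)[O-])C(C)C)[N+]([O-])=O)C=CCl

C8H13ClN2O4

Heavy atoms from the SMILES: 8 C, 1 Cl, 2 N, 4 O.
Implicit hydrogens by atom environment:
  5 × C: 1 H each → 5
  2 × C: 3 H each → 6
  2 × N (charge +1): no H
  2 × O: no H
  2 × O (charge -1): no H
  1 × C: 2 H
  1 × Cl: no H
  Total hydrogens = 13.
Molecular formula: C8H13ClN2O4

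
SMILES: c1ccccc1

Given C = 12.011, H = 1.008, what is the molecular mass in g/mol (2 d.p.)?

78.11

Molecular formula: C6H6.
M = 6×12.011 + 6×1.008 = 78.11 g/mol.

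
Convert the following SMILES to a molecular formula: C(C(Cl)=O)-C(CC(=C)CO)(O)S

C7H11ClO3S

Heavy atoms from the SMILES: 7 C, 1 Cl, 3 O, 1 S.
Implicit hydrogens by atom environment:
  4 × C: 2 H each → 8
  3 × C: no H
  2 × O: 1 H each → 2
  1 × Cl: no H
  1 × O: no H
  1 × S: 1 H
  Total hydrogens = 11.
Molecular formula: C7H11ClO3S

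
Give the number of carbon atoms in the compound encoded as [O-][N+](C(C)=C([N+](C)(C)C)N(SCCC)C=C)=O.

The symbol for carbon appears 11 times in the SMILES.

11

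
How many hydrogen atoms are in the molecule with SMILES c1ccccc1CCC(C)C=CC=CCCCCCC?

Hydrogens are implicit in SMILES; fill each atom to its normal valence:
  7 × C: 2 H each → 14
  5 × C: 1 H each → 5
  5 × C (aromatic): 1 H each → 5
  2 × C: 3 H each → 6
  1 × C (aromatic): no H
  Total hydrogens = 30.

30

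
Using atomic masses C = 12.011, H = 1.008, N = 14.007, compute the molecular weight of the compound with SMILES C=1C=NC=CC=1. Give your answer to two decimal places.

79.10

Molecular formula: C5H5N.
M = 5×12.011 + 5×1.008 + 1×14.007 = 79.10 g/mol.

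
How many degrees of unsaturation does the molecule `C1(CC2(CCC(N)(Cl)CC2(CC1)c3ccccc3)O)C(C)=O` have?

Molecular formula from the SMILES: C18H24ClNO2.
DoU = (2C + 2 + N − H − X)/2 = (2·18 + 2 + 1 − 24 − 1)/2 = 14/2 = 7.
(Structurally: 3 ring(s) + 4 π bond(s) = 7.)

7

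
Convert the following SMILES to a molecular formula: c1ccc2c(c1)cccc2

Heavy atoms from the SMILES: 10 C.
Implicit hydrogens by atom environment:
  8 × C (aromatic): 1 H each → 8
  2 × C (aromatic): no H
  Total hydrogens = 8.
Molecular formula: C10H8

C10H8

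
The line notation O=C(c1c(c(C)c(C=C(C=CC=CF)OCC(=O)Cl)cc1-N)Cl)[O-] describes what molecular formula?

C16H13Cl2FNO4-

Heavy atoms from the SMILES: 16 C, 2 Cl, 1 F, 1 N, 4 O.
Implicit hydrogens by atom environment:
  5 × C: 1 H each → 5
  5 × C (aromatic): no H
  3 × C: no H
  3 × O: no H
  2 × Cl: no H
  1 × C: 3 H
  1 × C: 2 H
  1 × C (aromatic): 1 H
  1 × F: no H
  1 × N: 2 H
  1 × O (charge -1): no H
  Total hydrogens = 13.
Net charge -1.
Molecular formula: C16H13Cl2FNO4-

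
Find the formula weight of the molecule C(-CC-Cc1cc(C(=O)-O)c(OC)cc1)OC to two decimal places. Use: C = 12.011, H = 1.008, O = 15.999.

238.28

Molecular formula: C13H18O4.
M = 13×12.011 + 18×1.008 + 4×15.999 = 238.28 g/mol.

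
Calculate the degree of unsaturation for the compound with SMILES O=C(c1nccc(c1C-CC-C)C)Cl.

Molecular formula from the SMILES: C11H14ClNO.
DoU = (2C + 2 + N − H − X)/2 = (2·11 + 2 + 1 − 14 − 1)/2 = 10/2 = 5.
(Structurally: 1 ring(s) + 4 π bond(s) = 5.)

5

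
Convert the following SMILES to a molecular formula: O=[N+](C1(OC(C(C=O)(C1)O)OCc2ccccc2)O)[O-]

Heavy atoms from the SMILES: 12 C, 1 N, 7 O.
Implicit hydrogens by atom environment:
  5 × C (aromatic): 1 H each → 5
  4 × O: no H
  2 × C: 2 H each → 4
  2 × C: 1 H each → 2
  2 × C: no H
  2 × O: 1 H each → 2
  1 × C (aromatic): no H
  1 × N (charge +1): no H
  1 × O (charge -1): no H
  Total hydrogens = 13.
Molecular formula: C12H13NO7

C12H13NO7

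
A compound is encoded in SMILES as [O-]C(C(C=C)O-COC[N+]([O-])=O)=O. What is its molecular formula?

Heavy atoms from the SMILES: 6 C, 1 N, 6 O.
Implicit hydrogens by atom environment:
  4 × O: no H
  3 × C: 2 H each → 6
  2 × C: 1 H each → 2
  2 × O (charge -1): no H
  1 × C: no H
  1 × N (charge +1): no H
  Total hydrogens = 8.
Net charge -1.
Molecular formula: C6H8NO6-

C6H8NO6-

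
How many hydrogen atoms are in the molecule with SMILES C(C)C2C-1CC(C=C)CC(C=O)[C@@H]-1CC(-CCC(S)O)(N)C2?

Hydrogens are implicit in SMILES; fill each atom to its normal valence:
  8 × C: 2 H each → 16
  8 × C: 1 H each → 8
  1 × C: 3 H
  1 × C: no H
  1 × N: 2 H
  1 × O: 1 H
  1 × O: no H
  1 × S: 1 H
  Total hydrogens = 31.

31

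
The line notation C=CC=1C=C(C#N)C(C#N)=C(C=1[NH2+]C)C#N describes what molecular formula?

Heavy atoms from the SMILES: 12 C, 4 N.
Implicit hydrogens by atom environment:
  5 × C (aromatic): no H
  3 × C: no H
  3 × N: no H
  1 × C: 3 H
  1 × C: 2 H
  1 × C (aromatic): 1 H
  1 × C: 1 H
  1 × N (charge +1): 2 H
  Total hydrogens = 9.
Net charge +1.
Molecular formula: C12H9N4+

C12H9N4+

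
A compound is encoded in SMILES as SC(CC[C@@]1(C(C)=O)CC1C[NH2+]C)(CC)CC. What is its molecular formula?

Heavy atoms from the SMILES: 14 C, 1 N, 1 O, 1 S.
Implicit hydrogens by atom environment:
  6 × C: 2 H each → 12
  4 × C: 3 H each → 12
  3 × C: no H
  1 × C: 1 H
  1 × N (charge +1): 2 H
  1 × O: no H
  1 × S: 1 H
  Total hydrogens = 28.
Net charge +1.
Molecular formula: C14H28NOS+

C14H28NOS+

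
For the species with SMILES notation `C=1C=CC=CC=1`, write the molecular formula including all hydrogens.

Heavy atoms from the SMILES: 6 C.
Implicit hydrogens by atom environment:
  6 × C (aromatic): 1 H each → 6
  Total hydrogens = 6.
Molecular formula: C6H6

C6H6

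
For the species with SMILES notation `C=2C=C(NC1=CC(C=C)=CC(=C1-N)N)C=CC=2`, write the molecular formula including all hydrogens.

C14H15N3

Heavy atoms from the SMILES: 14 C, 3 N.
Implicit hydrogens by atom environment:
  7 × C (aromatic): 1 H each → 7
  5 × C (aromatic): no H
  2 × N: 2 H each → 4
  1 × C: 2 H
  1 × C: 1 H
  1 × N: 1 H
  Total hydrogens = 15.
Molecular formula: C14H15N3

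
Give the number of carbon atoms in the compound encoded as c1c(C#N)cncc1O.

6

The symbol for carbon appears 6 times in the SMILES. Lowercase c denotes aromatic carbon and counts toward C.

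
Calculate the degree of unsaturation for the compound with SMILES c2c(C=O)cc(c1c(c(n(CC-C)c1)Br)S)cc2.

Molecular formula from the SMILES: C14H14BrNOS.
DoU = (2C + 2 + N − H − X)/2 = (2·14 + 2 + 1 − 14 − 1)/2 = 16/2 = 8.
(Structurally: 2 ring(s) + 6 π bond(s) = 8.)

8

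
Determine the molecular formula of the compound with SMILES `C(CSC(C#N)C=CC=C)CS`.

Heavy atoms from the SMILES: 9 C, 1 N, 2 S.
Implicit hydrogens by atom environment:
  4 × C: 2 H each → 8
  4 × C: 1 H each → 4
  1 × C: no H
  1 × N: no H
  1 × S: 1 H
  1 × S: no H
  Total hydrogens = 13.
Molecular formula: C9H13NS2

C9H13NS2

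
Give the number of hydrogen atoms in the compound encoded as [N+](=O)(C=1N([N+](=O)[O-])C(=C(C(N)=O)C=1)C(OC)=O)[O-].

6

Hydrogens are implicit in SMILES; fill each atom to its normal valence:
  5 × O: no H
  3 × C (aromatic): no H
  2 × C: no H
  2 × N (charge +1): no H
  2 × O (charge -1): no H
  1 × C: 3 H
  1 × C (aromatic): 1 H
  1 × N: 2 H
  1 × N (aromatic): no H
  Total hydrogens = 6.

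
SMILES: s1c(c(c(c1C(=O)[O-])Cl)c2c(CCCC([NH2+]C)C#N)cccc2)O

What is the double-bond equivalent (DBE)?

Molecular formula from the SMILES: C17H17ClN2O3S.
DoU = (2C + 2 + N − H − X)/2 = (2·17 + 2 + 2 − 17 − 1)/2 = 20/2 = 10.
(Structurally: 2 ring(s) + 8 π bond(s) = 10.)

10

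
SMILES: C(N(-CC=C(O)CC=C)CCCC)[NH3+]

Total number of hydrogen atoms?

Hydrogens are implicit in SMILES; fill each atom to its normal valence:
  7 × C: 2 H each → 14
  2 × C: 1 H each → 2
  1 × C: 3 H
  1 × C: no H
  1 × N (charge +1): 3 H
  1 × N: no H
  1 × O: 1 H
  Total hydrogens = 23.

23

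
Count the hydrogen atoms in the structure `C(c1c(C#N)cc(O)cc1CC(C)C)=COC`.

17

Hydrogens are implicit in SMILES; fill each atom to its normal valence:
  4 × C (aromatic): no H
  3 × C: 3 H each → 9
  3 × C: 1 H each → 3
  2 × C (aromatic): 1 H each → 2
  1 × C: 2 H
  1 × C: no H
  1 × N: no H
  1 × O: 1 H
  1 × O: no H
  Total hydrogens = 17.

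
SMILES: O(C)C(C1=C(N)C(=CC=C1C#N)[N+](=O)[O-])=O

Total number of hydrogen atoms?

7

Hydrogens are implicit in SMILES; fill each atom to its normal valence:
  4 × C (aromatic): no H
  3 × O: no H
  2 × C (aromatic): 1 H each → 2
  2 × C: no H
  1 × C: 3 H
  1 × N: 2 H
  1 × N: no H
  1 × N (charge +1): no H
  1 × O (charge -1): no H
  Total hydrogens = 7.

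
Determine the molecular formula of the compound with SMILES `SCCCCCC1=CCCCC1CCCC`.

C15H28S

Heavy atoms from the SMILES: 15 C, 1 S.
Implicit hydrogens by atom environment:
  11 × C: 2 H each → 22
  2 × C: 1 H each → 2
  1 × C: 3 H
  1 × C: no H
  1 × S: 1 H
  Total hydrogens = 28.
Molecular formula: C15H28S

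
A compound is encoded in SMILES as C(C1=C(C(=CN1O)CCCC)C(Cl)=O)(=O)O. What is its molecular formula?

C10H12ClNO4

Heavy atoms from the SMILES: 10 C, 1 Cl, 1 N, 4 O.
Implicit hydrogens by atom environment:
  3 × C: 2 H each → 6
  3 × C (aromatic): no H
  2 × C: no H
  2 × O: 1 H each → 2
  2 × O: no H
  1 × C: 3 H
  1 × C (aromatic): 1 H
  1 × Cl: no H
  1 × N (aromatic): no H
  Total hydrogens = 12.
Molecular formula: C10H12ClNO4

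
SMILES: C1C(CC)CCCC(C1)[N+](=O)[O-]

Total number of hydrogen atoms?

17

Hydrogens are implicit in SMILES; fill each atom to its normal valence:
  6 × C: 2 H each → 12
  2 × C: 1 H each → 2
  1 × C: 3 H
  1 × N (charge +1): no H
  1 × O: no H
  1 × O (charge -1): no H
  Total hydrogens = 17.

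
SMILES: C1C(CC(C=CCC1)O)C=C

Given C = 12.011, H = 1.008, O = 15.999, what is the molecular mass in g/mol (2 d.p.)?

152.24

Molecular formula: C10H16O.
M = 10×12.011 + 16×1.008 + 1×15.999 = 152.24 g/mol.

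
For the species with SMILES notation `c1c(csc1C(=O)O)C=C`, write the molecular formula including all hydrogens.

C7H6O2S

Heavy atoms from the SMILES: 7 C, 2 O, 1 S.
Implicit hydrogens by atom environment:
  2 × C (aromatic): 1 H each → 2
  2 × C (aromatic): no H
  1 × C: 2 H
  1 × C: 1 H
  1 × C: no H
  1 × O: 1 H
  1 × O: no H
  1 × S (aromatic): no H
  Total hydrogens = 6.
Molecular formula: C7H6O2S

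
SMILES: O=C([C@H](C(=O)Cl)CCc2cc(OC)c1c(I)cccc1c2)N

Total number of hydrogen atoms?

15

Hydrogens are implicit in SMILES; fill each atom to its normal valence:
  5 × C (aromatic): 1 H each → 5
  5 × C (aromatic): no H
  3 × O: no H
  2 × C: 2 H each → 4
  2 × C: no H
  1 × C: 3 H
  1 × C: 1 H
  1 × Cl: no H
  1 × I: no H
  1 × N: 2 H
  Total hydrogens = 15.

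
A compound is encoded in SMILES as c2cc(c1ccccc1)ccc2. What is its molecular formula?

C12H10

Heavy atoms from the SMILES: 12 C.
Implicit hydrogens by atom environment:
  10 × C (aromatic): 1 H each → 10
  2 × C (aromatic): no H
  Total hydrogens = 10.
Molecular formula: C12H10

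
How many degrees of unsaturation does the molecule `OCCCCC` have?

0

Molecular formula from the SMILES: C5H12O.
DoU = (2C + 2 + N − H − X)/2 = (2·5 + 2 + 0 − 12 − 0)/2 = 0/2 = 0.
(Structurally: 0 ring(s) + 0 π bond(s) = 0.)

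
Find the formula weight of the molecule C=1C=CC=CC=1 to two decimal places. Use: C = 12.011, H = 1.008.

Molecular formula: C6H6.
M = 6×12.011 + 6×1.008 = 78.11 g/mol.

78.11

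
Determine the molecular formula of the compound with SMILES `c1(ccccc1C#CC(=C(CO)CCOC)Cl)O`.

Heavy atoms from the SMILES: 14 C, 1 Cl, 3 O.
Implicit hydrogens by atom environment:
  4 × C (aromatic): 1 H each → 4
  4 × C: no H
  3 × C: 2 H each → 6
  2 × C (aromatic): no H
  2 × O: 1 H each → 2
  1 × C: 3 H
  1 × Cl: no H
  1 × O: no H
  Total hydrogens = 15.
Molecular formula: C14H15ClO3

C14H15ClO3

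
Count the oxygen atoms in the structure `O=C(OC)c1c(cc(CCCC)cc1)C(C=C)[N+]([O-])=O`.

4

The symbol for oxygen appears 4 times in the SMILES.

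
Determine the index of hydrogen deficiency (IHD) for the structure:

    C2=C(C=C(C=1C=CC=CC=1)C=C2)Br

8

Molecular formula from the SMILES: C12H9Br.
DoU = (2C + 2 + N − H − X)/2 = (2·12 + 2 + 0 − 9 − 1)/2 = 16/2 = 8.
(Structurally: 2 ring(s) + 6 π bond(s) = 8.)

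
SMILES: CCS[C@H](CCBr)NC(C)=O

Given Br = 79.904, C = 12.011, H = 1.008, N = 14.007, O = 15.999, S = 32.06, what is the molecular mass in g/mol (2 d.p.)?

240.16

Molecular formula: C7H14BrNOS.
M = 1×79.904 + 7×12.011 + 14×1.008 + 1×14.007 + 1×15.999 + 1×32.06 = 240.16 g/mol.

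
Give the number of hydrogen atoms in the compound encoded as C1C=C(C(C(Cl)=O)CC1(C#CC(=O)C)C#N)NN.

12

Hydrogens are implicit in SMILES; fill each atom to its normal valence:
  7 × C: no H
  2 × C: 2 H each → 4
  2 × C: 1 H each → 2
  2 × O: no H
  1 × C: 3 H
  1 × Cl: no H
  1 × N: 2 H
  1 × N: 1 H
  1 × N: no H
  Total hydrogens = 12.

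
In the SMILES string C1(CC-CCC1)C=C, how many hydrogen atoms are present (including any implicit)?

14

Hydrogens are implicit in SMILES; fill each atom to its normal valence:
  6 × C: 2 H each → 12
  2 × C: 1 H each → 2
  Total hydrogens = 14.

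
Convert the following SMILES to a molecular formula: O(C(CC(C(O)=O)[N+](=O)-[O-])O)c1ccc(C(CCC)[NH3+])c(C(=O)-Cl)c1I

C15H19ClIN2O7+

Heavy atoms from the SMILES: 15 C, 1 Cl, 1 I, 2 N, 7 O.
Implicit hydrogens by atom environment:
  4 × C (aromatic): no H
  4 × O: no H
  3 × C: 2 H each → 6
  3 × C: 1 H each → 3
  2 × C (aromatic): 1 H each → 2
  2 × C: no H
  2 × O: 1 H each → 2
  1 × C: 3 H
  1 × Cl: no H
  1 × I: no H
  1 × N (charge +1): 3 H
  1 × N (charge +1): no H
  1 × O (charge -1): no H
  Total hydrogens = 19.
Net charge +1.
Molecular formula: C15H19ClIN2O7+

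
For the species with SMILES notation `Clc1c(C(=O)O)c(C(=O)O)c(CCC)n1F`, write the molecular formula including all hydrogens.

Heavy atoms from the SMILES: 9 C, 1 Cl, 1 F, 1 N, 4 O.
Implicit hydrogens by atom environment:
  4 × C (aromatic): no H
  2 × C: 2 H each → 4
  2 × C: no H
  2 × O: 1 H each → 2
  2 × O: no H
  1 × C: 3 H
  1 × Cl: no H
  1 × F: no H
  1 × N (aromatic): no H
  Total hydrogens = 9.
Molecular formula: C9H9ClFNO4

C9H9ClFNO4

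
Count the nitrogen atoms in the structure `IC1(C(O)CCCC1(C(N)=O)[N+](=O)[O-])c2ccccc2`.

2

The symbol for nitrogen appears 2 times in the SMILES.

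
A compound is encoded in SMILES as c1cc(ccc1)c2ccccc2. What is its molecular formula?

C12H10

Heavy atoms from the SMILES: 12 C.
Implicit hydrogens by atom environment:
  10 × C (aromatic): 1 H each → 10
  2 × C (aromatic): no H
  Total hydrogens = 10.
Molecular formula: C12H10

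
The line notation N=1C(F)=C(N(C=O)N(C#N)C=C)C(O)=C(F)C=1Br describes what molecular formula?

C9H5BrF2N4O2

Heavy atoms from the SMILES: 1 Br, 9 C, 2 F, 4 N, 2 O.
Implicit hydrogens by atom environment:
  5 × C (aromatic): no H
  3 × N: no H
  2 × C: 1 H each → 2
  2 × F: no H
  1 × Br: no H
  1 × C: 2 H
  1 × C: no H
  1 × N (aromatic): no H
  1 × O: 1 H
  1 × O: no H
  Total hydrogens = 5.
Molecular formula: C9H5BrF2N4O2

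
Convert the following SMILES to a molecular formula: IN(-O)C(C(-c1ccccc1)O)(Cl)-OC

C9H11ClINO3

Heavy atoms from the SMILES: 9 C, 1 Cl, 1 I, 1 N, 3 O.
Implicit hydrogens by atom environment:
  5 × C (aromatic): 1 H each → 5
  2 × O: 1 H each → 2
  1 × C: 3 H
  1 × C: 1 H
  1 × C: no H
  1 × C (aromatic): no H
  1 × Cl: no H
  1 × I: no H
  1 × N: no H
  1 × O: no H
  Total hydrogens = 11.
Molecular formula: C9H11ClINO3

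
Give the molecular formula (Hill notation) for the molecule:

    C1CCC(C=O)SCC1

C7H12OS

Heavy atoms from the SMILES: 7 C, 1 O, 1 S.
Implicit hydrogens by atom environment:
  5 × C: 2 H each → 10
  2 × C: 1 H each → 2
  1 × O: no H
  1 × S: no H
  Total hydrogens = 12.
Molecular formula: C7H12OS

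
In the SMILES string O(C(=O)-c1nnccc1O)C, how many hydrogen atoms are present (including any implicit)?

Hydrogens are implicit in SMILES; fill each atom to its normal valence:
  2 × C (aromatic): 1 H each → 2
  2 × C (aromatic): no H
  2 × N (aromatic): no H
  2 × O: no H
  1 × C: 3 H
  1 × C: no H
  1 × O: 1 H
  Total hydrogens = 6.

6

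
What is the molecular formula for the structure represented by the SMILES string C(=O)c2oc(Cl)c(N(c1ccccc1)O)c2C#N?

C12H7ClN2O3

Heavy atoms from the SMILES: 12 C, 1 Cl, 2 N, 3 O.
Implicit hydrogens by atom environment:
  5 × C (aromatic): 1 H each → 5
  5 × C (aromatic): no H
  2 × N: no H
  1 × C: 1 H
  1 × C: no H
  1 × Cl: no H
  1 × O: 1 H
  1 × O (aromatic): no H
  1 × O: no H
  Total hydrogens = 7.
Molecular formula: C12H7ClN2O3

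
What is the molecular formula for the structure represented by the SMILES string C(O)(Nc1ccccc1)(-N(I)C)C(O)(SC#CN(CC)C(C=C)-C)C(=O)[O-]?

C18H23IN3O4S-

Heavy atoms from the SMILES: 18 C, 1 I, 3 N, 4 O, 1 S.
Implicit hydrogens by atom environment:
  5 × C (aromatic): 1 H each → 5
  5 × C: no H
  3 × C: 3 H each → 9
  2 × C: 2 H each → 4
  2 × C: 1 H each → 2
  2 × N: no H
  2 × O: 1 H each → 2
  1 × C (aromatic): no H
  1 × I: no H
  1 × N: 1 H
  1 × O: no H
  1 × O (charge -1): no H
  1 × S: no H
  Total hydrogens = 23.
Net charge -1.
Molecular formula: C18H23IN3O4S-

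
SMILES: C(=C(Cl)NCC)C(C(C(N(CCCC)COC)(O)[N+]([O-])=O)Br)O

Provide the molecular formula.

C13H25BrClN3O5

Heavy atoms from the SMILES: 1 Br, 13 C, 1 Cl, 3 N, 5 O.
Implicit hydrogens by atom environment:
  5 × C: 2 H each → 10
  3 × C: 3 H each → 9
  3 × C: 1 H each → 3
  2 × C: no H
  2 × O: 1 H each → 2
  2 × O: no H
  1 × Br: no H
  1 × Cl: no H
  1 × N: 1 H
  1 × N: no H
  1 × N (charge +1): no H
  1 × O (charge -1): no H
  Total hydrogens = 25.
Molecular formula: C13H25BrClN3O5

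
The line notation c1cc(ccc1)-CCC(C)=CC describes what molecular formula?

C12H16

Heavy atoms from the SMILES: 12 C.
Implicit hydrogens by atom environment:
  5 × C (aromatic): 1 H each → 5
  2 × C: 3 H each → 6
  2 × C: 2 H each → 4
  1 × C: 1 H
  1 × C: no H
  1 × C (aromatic): no H
  Total hydrogens = 16.
Molecular formula: C12H16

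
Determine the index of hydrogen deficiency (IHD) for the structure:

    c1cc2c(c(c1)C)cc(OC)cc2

7

Molecular formula from the SMILES: C12H12O.
DoU = (2C + 2 + N − H − X)/2 = (2·12 + 2 + 0 − 12 − 0)/2 = 14/2 = 7.
(Structurally: 2 ring(s) + 5 π bond(s) = 7.)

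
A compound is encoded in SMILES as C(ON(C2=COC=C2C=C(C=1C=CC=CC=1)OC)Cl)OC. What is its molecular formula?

Heavy atoms from the SMILES: 15 C, 1 Cl, 1 N, 4 O.
Implicit hydrogens by atom environment:
  7 × C (aromatic): 1 H each → 7
  3 × C (aromatic): no H
  3 × O: no H
  2 × C: 3 H each → 6
  1 × C: 2 H
  1 × C: 1 H
  1 × C: no H
  1 × Cl: no H
  1 × N: no H
  1 × O (aromatic): no H
  Total hydrogens = 16.
Molecular formula: C15H16ClNO4

C15H16ClNO4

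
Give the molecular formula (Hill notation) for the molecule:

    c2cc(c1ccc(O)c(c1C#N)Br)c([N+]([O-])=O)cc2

Heavy atoms from the SMILES: 1 Br, 13 C, 2 N, 3 O.
Implicit hydrogens by atom environment:
  6 × C (aromatic): 1 H each → 6
  6 × C (aromatic): no H
  1 × Br: no H
  1 × C: no H
  1 × N (charge +1): no H
  1 × N: no H
  1 × O: 1 H
  1 × O: no H
  1 × O (charge -1): no H
  Total hydrogens = 7.
Molecular formula: C13H7BrN2O3

C13H7BrN2O3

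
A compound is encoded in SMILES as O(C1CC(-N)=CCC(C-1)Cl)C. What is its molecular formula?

C8H14ClNO

Heavy atoms from the SMILES: 8 C, 1 Cl, 1 N, 1 O.
Implicit hydrogens by atom environment:
  3 × C: 2 H each → 6
  3 × C: 1 H each → 3
  1 × C: 3 H
  1 × C: no H
  1 × Cl: no H
  1 × N: 2 H
  1 × O: no H
  Total hydrogens = 14.
Molecular formula: C8H14ClNO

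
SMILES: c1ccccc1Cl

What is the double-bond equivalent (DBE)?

Molecular formula from the SMILES: C6H5Cl.
DoU = (2C + 2 + N − H − X)/2 = (2·6 + 2 + 0 − 5 − 1)/2 = 8/2 = 4.
(Structurally: 1 ring(s) + 3 π bond(s) = 4.)

4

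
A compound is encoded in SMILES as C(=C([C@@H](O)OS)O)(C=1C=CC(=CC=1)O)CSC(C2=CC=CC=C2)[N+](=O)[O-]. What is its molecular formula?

Heavy atoms from the SMILES: 17 C, 1 N, 6 O, 2 S.
Implicit hydrogens by atom environment:
  9 × C (aromatic): 1 H each → 9
  3 × C (aromatic): no H
  3 × O: 1 H each → 3
  2 × C: 1 H each → 2
  2 × C: no H
  2 × O: no H
  1 × C: 2 H
  1 × N (charge +1): no H
  1 × O (charge -1): no H
  1 × S: 1 H
  1 × S: no H
  Total hydrogens = 17.
Molecular formula: C17H17NO6S2

C17H17NO6S2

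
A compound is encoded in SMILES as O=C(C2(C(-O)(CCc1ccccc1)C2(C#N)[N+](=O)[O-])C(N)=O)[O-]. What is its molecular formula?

Heavy atoms from the SMILES: 14 C, 3 N, 6 O.
Implicit hydrogens by atom environment:
  6 × C: no H
  5 × C (aromatic): 1 H each → 5
  3 × O: no H
  2 × C: 2 H each → 4
  2 × O (charge -1): no H
  1 × C (aromatic): no H
  1 × N: 2 H
  1 × N (charge +1): no H
  1 × N: no H
  1 × O: 1 H
  Total hydrogens = 12.
Net charge -1.
Molecular formula: C14H12N3O6-

C14H12N3O6-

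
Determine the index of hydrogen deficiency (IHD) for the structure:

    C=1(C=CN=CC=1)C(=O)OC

5

Molecular formula from the SMILES: C7H7NO2.
DoU = (2C + 2 + N − H − X)/2 = (2·7 + 2 + 1 − 7 − 0)/2 = 10/2 = 5.
(Structurally: 1 ring(s) + 4 π bond(s) = 5.)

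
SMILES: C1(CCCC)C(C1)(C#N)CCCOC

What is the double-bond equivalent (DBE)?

Molecular formula from the SMILES: C12H21NO.
DoU = (2C + 2 + N − H − X)/2 = (2·12 + 2 + 1 − 21 − 0)/2 = 6/2 = 3.
(Structurally: 1 ring(s) + 2 π bond(s) = 3.)

3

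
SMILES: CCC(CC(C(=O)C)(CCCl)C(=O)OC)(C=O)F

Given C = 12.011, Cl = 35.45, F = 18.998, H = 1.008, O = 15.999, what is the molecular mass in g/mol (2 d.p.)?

Molecular formula: C12H18ClFO4.
M = 12×12.011 + 1×35.45 + 1×18.998 + 18×1.008 + 4×15.999 = 280.72 g/mol.

280.72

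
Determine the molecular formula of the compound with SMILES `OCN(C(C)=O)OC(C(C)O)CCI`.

C8H16INO4

Heavy atoms from the SMILES: 8 C, 1 I, 1 N, 4 O.
Implicit hydrogens by atom environment:
  3 × C: 2 H each → 6
  2 × C: 3 H each → 6
  2 × C: 1 H each → 2
  2 × O: 1 H each → 2
  2 × O: no H
  1 × C: no H
  1 × I: no H
  1 × N: no H
  Total hydrogens = 16.
Molecular formula: C8H16INO4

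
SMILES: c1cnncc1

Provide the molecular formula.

Heavy atoms from the SMILES: 4 C, 2 N.
Implicit hydrogens by atom environment:
  4 × C (aromatic): 1 H each → 4
  2 × N (aromatic): no H
  Total hydrogens = 4.
Molecular formula: C4H4N2

C4H4N2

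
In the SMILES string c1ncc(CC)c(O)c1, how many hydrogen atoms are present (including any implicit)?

Hydrogens are implicit in SMILES; fill each atom to its normal valence:
  3 × C (aromatic): 1 H each → 3
  2 × C (aromatic): no H
  1 × C: 3 H
  1 × C: 2 H
  1 × N (aromatic): no H
  1 × O: 1 H
  Total hydrogens = 9.

9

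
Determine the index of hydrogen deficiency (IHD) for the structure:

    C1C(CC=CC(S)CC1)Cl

Molecular formula from the SMILES: C8H13ClS.
DoU = (2C + 2 + N − H − X)/2 = (2·8 + 2 + 0 − 13 − 1)/2 = 4/2 = 2.
(Structurally: 1 ring(s) + 1 π bond(s) = 2.)

2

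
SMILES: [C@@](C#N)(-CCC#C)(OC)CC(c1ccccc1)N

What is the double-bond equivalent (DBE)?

Molecular formula from the SMILES: C15H18N2O.
DoU = (2C + 2 + N − H − X)/2 = (2·15 + 2 + 2 − 18 − 0)/2 = 16/2 = 8.
(Structurally: 1 ring(s) + 7 π bond(s) = 8.)

8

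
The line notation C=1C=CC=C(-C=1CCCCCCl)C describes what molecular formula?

Heavy atoms from the SMILES: 12 C, 1 Cl.
Implicit hydrogens by atom environment:
  5 × C: 2 H each → 10
  4 × C (aromatic): 1 H each → 4
  2 × C (aromatic): no H
  1 × C: 3 H
  1 × Cl: no H
  Total hydrogens = 17.
Molecular formula: C12H17Cl

C12H17Cl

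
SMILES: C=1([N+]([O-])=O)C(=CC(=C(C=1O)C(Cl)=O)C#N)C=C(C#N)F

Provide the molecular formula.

Heavy atoms from the SMILES: 11 C, 1 Cl, 1 F, 3 N, 4 O.
Implicit hydrogens by atom environment:
  5 × C (aromatic): no H
  4 × C: no H
  2 × N: no H
  2 × O: no H
  1 × C (aromatic): 1 H
  1 × C: 1 H
  1 × Cl: no H
  1 × F: no H
  1 × N (charge +1): no H
  1 × O: 1 H
  1 × O (charge -1): no H
  Total hydrogens = 3.
Molecular formula: C11H3ClFN3O4

C11H3ClFN3O4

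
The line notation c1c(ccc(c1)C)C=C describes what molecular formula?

Heavy atoms from the SMILES: 9 C.
Implicit hydrogens by atom environment:
  4 × C (aromatic): 1 H each → 4
  2 × C (aromatic): no H
  1 × C: 3 H
  1 × C: 2 H
  1 × C: 1 H
  Total hydrogens = 10.
Molecular formula: C9H10

C9H10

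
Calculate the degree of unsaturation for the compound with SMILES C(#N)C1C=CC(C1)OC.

Molecular formula from the SMILES: C7H9NO.
DoU = (2C + 2 + N − H − X)/2 = (2·7 + 2 + 1 − 9 − 0)/2 = 8/2 = 4.
(Structurally: 1 ring(s) + 3 π bond(s) = 4.)

4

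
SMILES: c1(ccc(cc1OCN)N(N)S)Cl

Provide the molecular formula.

C7H10ClN3OS

Heavy atoms from the SMILES: 7 C, 1 Cl, 3 N, 1 O, 1 S.
Implicit hydrogens by atom environment:
  3 × C (aromatic): 1 H each → 3
  3 × C (aromatic): no H
  2 × N: 2 H each → 4
  1 × C: 2 H
  1 × Cl: no H
  1 × N: no H
  1 × O: no H
  1 × S: 1 H
  Total hydrogens = 10.
Molecular formula: C7H10ClN3OS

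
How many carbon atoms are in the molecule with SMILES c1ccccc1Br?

6

The symbol for carbon appears 6 times in the SMILES. Lowercase c denotes aromatic carbon and counts toward C.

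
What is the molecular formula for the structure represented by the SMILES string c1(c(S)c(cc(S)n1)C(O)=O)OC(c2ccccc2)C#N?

Heavy atoms from the SMILES: 14 C, 2 N, 3 O, 2 S.
Implicit hydrogens by atom environment:
  6 × C (aromatic): 1 H each → 6
  5 × C (aromatic): no H
  2 × C: no H
  2 × O: no H
  2 × S: 1 H each → 2
  1 × C: 1 H
  1 × N (aromatic): no H
  1 × N: no H
  1 × O: 1 H
  Total hydrogens = 10.
Molecular formula: C14H10N2O3S2

C14H10N2O3S2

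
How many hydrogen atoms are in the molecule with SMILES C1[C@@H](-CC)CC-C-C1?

Hydrogens are implicit in SMILES; fill each atom to its normal valence:
  6 × C: 2 H each → 12
  1 × C: 3 H
  1 × C: 1 H
  Total hydrogens = 16.

16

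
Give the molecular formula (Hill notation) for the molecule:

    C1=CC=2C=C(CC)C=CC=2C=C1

C12H12

Heavy atoms from the SMILES: 12 C.
Implicit hydrogens by atom environment:
  7 × C (aromatic): 1 H each → 7
  3 × C (aromatic): no H
  1 × C: 3 H
  1 × C: 2 H
  Total hydrogens = 12.
Molecular formula: C12H12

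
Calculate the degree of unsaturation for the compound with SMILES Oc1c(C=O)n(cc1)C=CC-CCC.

Molecular formula from the SMILES: C11H15NO2.
DoU = (2C + 2 + N − H − X)/2 = (2·11 + 2 + 1 − 15 − 0)/2 = 10/2 = 5.
(Structurally: 1 ring(s) + 4 π bond(s) = 5.)

5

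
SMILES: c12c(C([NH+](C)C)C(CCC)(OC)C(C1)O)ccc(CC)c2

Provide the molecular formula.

C18H30NO2+

Heavy atoms from the SMILES: 18 C, 1 N, 2 O.
Implicit hydrogens by atom environment:
  5 × C: 3 H each → 15
  4 × C: 2 H each → 8
  3 × C (aromatic): 1 H each → 3
  3 × C (aromatic): no H
  2 × C: 1 H each → 2
  1 × C: no H
  1 × N (charge +1): 1 H
  1 × O: 1 H
  1 × O: no H
  Total hydrogens = 30.
Net charge +1.
Molecular formula: C18H30NO2+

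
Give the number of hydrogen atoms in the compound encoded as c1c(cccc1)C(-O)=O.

Hydrogens are implicit in SMILES; fill each atom to its normal valence:
  5 × C (aromatic): 1 H each → 5
  1 × C (aromatic): no H
  1 × C: no H
  1 × O: 1 H
  1 × O: no H
  Total hydrogens = 6.

6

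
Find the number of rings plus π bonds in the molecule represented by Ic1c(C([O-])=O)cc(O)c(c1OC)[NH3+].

Molecular formula from the SMILES: C8H8INO4.
DoU = (2C + 2 + N − H − X)/2 = (2·8 + 2 + 1 − 8 − 1)/2 = 10/2 = 5.
(Structurally: 1 ring(s) + 4 π bond(s) = 5.)

5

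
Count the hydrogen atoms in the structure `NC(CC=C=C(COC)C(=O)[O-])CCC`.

Hydrogens are implicit in SMILES; fill each atom to its normal valence:
  4 × C: 2 H each → 8
  3 × C: no H
  2 × C: 3 H each → 6
  2 × C: 1 H each → 2
  2 × O: no H
  1 × N: 2 H
  1 × O (charge -1): no H
  Total hydrogens = 18.

18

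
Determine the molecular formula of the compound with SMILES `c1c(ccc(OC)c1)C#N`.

Heavy atoms from the SMILES: 8 C, 1 N, 1 O.
Implicit hydrogens by atom environment:
  4 × C (aromatic): 1 H each → 4
  2 × C (aromatic): no H
  1 × C: 3 H
  1 × C: no H
  1 × N: no H
  1 × O: no H
  Total hydrogens = 7.
Molecular formula: C8H7NO

C8H7NO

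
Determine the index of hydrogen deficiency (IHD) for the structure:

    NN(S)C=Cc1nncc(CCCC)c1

Molecular formula from the SMILES: C10H16N4S.
DoU = (2C + 2 + N − H − X)/2 = (2·10 + 2 + 4 − 16 − 0)/2 = 10/2 = 5.
(Structurally: 1 ring(s) + 4 π bond(s) = 5.)

5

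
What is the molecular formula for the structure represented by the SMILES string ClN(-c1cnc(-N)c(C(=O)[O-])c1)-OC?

C7H7ClN3O3-

Heavy atoms from the SMILES: 7 C, 1 Cl, 3 N, 3 O.
Implicit hydrogens by atom environment:
  3 × C (aromatic): no H
  2 × C (aromatic): 1 H each → 2
  2 × O: no H
  1 × C: 3 H
  1 × C: no H
  1 × Cl: no H
  1 × N: 2 H
  1 × N (aromatic): no H
  1 × N: no H
  1 × O (charge -1): no H
  Total hydrogens = 7.
Net charge -1.
Molecular formula: C7H7ClN3O3-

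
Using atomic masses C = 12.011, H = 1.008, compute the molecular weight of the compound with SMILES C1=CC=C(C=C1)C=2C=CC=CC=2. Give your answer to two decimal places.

154.21

Molecular formula: C12H10.
M = 12×12.011 + 10×1.008 = 154.21 g/mol.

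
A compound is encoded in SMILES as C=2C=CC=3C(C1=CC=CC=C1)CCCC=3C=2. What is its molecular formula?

Heavy atoms from the SMILES: 16 C.
Implicit hydrogens by atom environment:
  9 × C (aromatic): 1 H each → 9
  3 × C: 2 H each → 6
  3 × C (aromatic): no H
  1 × C: 1 H
  Total hydrogens = 16.
Molecular formula: C16H16

C16H16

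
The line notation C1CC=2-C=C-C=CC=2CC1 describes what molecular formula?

Heavy atoms from the SMILES: 10 C.
Implicit hydrogens by atom environment:
  4 × C: 2 H each → 8
  4 × C (aromatic): 1 H each → 4
  2 × C (aromatic): no H
  Total hydrogens = 12.
Molecular formula: C10H12

C10H12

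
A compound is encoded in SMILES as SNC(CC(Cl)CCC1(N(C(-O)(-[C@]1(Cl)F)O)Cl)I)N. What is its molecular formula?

Heavy atoms from the SMILES: 8 C, 3 Cl, 1 F, 1 I, 3 N, 2 O, 1 S.
Implicit hydrogens by atom environment:
  3 × C: 2 H each → 6
  3 × C: no H
  3 × Cl: no H
  2 × C: 1 H each → 2
  2 × O: 1 H each → 2
  1 × F: no H
  1 × I: no H
  1 × N: 2 H
  1 × N: 1 H
  1 × N: no H
  1 × S: 1 H
  Total hydrogens = 14.
Molecular formula: C8H14Cl3FIN3O2S

C8H14Cl3FIN3O2S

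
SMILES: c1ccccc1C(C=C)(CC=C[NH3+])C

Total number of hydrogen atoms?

Hydrogens are implicit in SMILES; fill each atom to its normal valence:
  5 × C (aromatic): 1 H each → 5
  3 × C: 1 H each → 3
  2 × C: 2 H each → 4
  1 × C: 3 H
  1 × C: no H
  1 × C (aromatic): no H
  1 × N (charge +1): 3 H
  Total hydrogens = 18.

18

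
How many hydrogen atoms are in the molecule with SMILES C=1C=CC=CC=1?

Hydrogens are implicit in SMILES; fill each atom to its normal valence:
  6 × C (aromatic): 1 H each → 6
  Total hydrogens = 6.

6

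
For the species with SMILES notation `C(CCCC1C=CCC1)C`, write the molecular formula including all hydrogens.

Heavy atoms from the SMILES: 10 C.
Implicit hydrogens by atom environment:
  6 × C: 2 H each → 12
  3 × C: 1 H each → 3
  1 × C: 3 H
  Total hydrogens = 18.
Molecular formula: C10H18

C10H18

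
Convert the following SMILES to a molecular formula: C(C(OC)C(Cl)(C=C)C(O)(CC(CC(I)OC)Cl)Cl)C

C13H22Cl3IO3

Heavy atoms from the SMILES: 13 C, 3 Cl, 1 I, 3 O.
Implicit hydrogens by atom environment:
  4 × C: 2 H each → 8
  4 × C: 1 H each → 4
  3 × C: 3 H each → 9
  3 × Cl: no H
  2 × C: no H
  2 × O: no H
  1 × I: no H
  1 × O: 1 H
  Total hydrogens = 22.
Molecular formula: C13H22Cl3IO3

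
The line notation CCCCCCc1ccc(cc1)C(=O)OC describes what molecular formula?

C14H20O2

Heavy atoms from the SMILES: 14 C, 2 O.
Implicit hydrogens by atom environment:
  5 × C: 2 H each → 10
  4 × C (aromatic): 1 H each → 4
  2 × C: 3 H each → 6
  2 × C (aromatic): no H
  2 × O: no H
  1 × C: no H
  Total hydrogens = 20.
Molecular formula: C14H20O2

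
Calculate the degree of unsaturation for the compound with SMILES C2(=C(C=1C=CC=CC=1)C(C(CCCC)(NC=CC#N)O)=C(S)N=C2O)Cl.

Molecular formula from the SMILES: C19H20ClN3O2S.
DoU = (2C + 2 + N − H − X)/2 = (2·19 + 2 + 3 − 20 − 1)/2 = 22/2 = 11.
(Structurally: 2 ring(s) + 9 π bond(s) = 11.)

11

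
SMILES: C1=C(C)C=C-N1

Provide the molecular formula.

C5H7N

Heavy atoms from the SMILES: 5 C, 1 N.
Implicit hydrogens by atom environment:
  3 × C (aromatic): 1 H each → 3
  1 × C: 3 H
  1 × C (aromatic): no H
  1 × N (aromatic): 1 H
  Total hydrogens = 7.
Molecular formula: C5H7N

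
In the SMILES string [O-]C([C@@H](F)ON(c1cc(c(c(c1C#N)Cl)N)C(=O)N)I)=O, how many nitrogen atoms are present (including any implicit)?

The symbol for nitrogen appears 4 times in the SMILES.

4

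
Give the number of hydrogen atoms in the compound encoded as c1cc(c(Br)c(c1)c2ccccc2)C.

11

Hydrogens are implicit in SMILES; fill each atom to its normal valence:
  8 × C (aromatic): 1 H each → 8
  4 × C (aromatic): no H
  1 × Br: no H
  1 × C: 3 H
  Total hydrogens = 11.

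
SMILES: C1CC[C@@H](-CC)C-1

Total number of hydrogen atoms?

Hydrogens are implicit in SMILES; fill each atom to its normal valence:
  5 × C: 2 H each → 10
  1 × C: 3 H
  1 × C: 1 H
  Total hydrogens = 14.

14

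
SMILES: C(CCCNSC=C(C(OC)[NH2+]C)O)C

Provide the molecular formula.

C10H23N2O2S+

Heavy atoms from the SMILES: 10 C, 2 N, 2 O, 1 S.
Implicit hydrogens by atom environment:
  4 × C: 2 H each → 8
  3 × C: 3 H each → 9
  2 × C: 1 H each → 2
  1 × C: no H
  1 × N (charge +1): 2 H
  1 × N: 1 H
  1 × O: 1 H
  1 × O: no H
  1 × S: no H
  Total hydrogens = 23.
Net charge +1.
Molecular formula: C10H23N2O2S+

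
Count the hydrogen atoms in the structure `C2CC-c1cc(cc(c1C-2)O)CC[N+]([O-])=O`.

15

Hydrogens are implicit in SMILES; fill each atom to its normal valence:
  6 × C: 2 H each → 12
  4 × C (aromatic): no H
  2 × C (aromatic): 1 H each → 2
  1 × N (charge +1): no H
  1 × O: 1 H
  1 × O: no H
  1 × O (charge -1): no H
  Total hydrogens = 15.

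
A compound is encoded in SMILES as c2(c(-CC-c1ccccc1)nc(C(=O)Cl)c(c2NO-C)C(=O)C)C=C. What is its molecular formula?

Heavy atoms from the SMILES: 19 C, 1 Cl, 2 N, 3 O.
Implicit hydrogens by atom environment:
  6 × C (aromatic): no H
  5 × C (aromatic): 1 H each → 5
  3 × C: 2 H each → 6
  3 × O: no H
  2 × C: 3 H each → 6
  2 × C: no H
  1 × C: 1 H
  1 × Cl: no H
  1 × N: 1 H
  1 × N (aromatic): no H
  Total hydrogens = 19.
Molecular formula: C19H19ClN2O3

C19H19ClN2O3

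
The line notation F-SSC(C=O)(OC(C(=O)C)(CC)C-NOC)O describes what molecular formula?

C9H16FNO5S2

Heavy atoms from the SMILES: 9 C, 1 F, 1 N, 5 O, 2 S.
Implicit hydrogens by atom environment:
  4 × O: no H
  3 × C: 3 H each → 9
  3 × C: no H
  2 × C: 2 H each → 4
  2 × S: no H
  1 × C: 1 H
  1 × F: no H
  1 × N: 1 H
  1 × O: 1 H
  Total hydrogens = 16.
Molecular formula: C9H16FNO5S2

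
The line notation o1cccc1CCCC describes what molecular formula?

C8H12O

Heavy atoms from the SMILES: 8 C, 1 O.
Implicit hydrogens by atom environment:
  3 × C: 2 H each → 6
  3 × C (aromatic): 1 H each → 3
  1 × C: 3 H
  1 × C (aromatic): no H
  1 × O (aromatic): no H
  Total hydrogens = 12.
Molecular formula: C8H12O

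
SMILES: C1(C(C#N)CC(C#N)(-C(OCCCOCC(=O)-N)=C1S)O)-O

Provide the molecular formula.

Heavy atoms from the SMILES: 13 C, 3 N, 5 O, 1 S.
Implicit hydrogens by atom environment:
  6 × C: no H
  5 × C: 2 H each → 10
  3 × O: no H
  2 × C: 1 H each → 2
  2 × N: no H
  2 × O: 1 H each → 2
  1 × N: 2 H
  1 × S: 1 H
  Total hydrogens = 17.
Molecular formula: C13H17N3O5S

C13H17N3O5S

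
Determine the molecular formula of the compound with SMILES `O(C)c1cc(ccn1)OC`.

C7H9NO2

Heavy atoms from the SMILES: 7 C, 1 N, 2 O.
Implicit hydrogens by atom environment:
  3 × C (aromatic): 1 H each → 3
  2 × C: 3 H each → 6
  2 × C (aromatic): no H
  2 × O: no H
  1 × N (aromatic): no H
  Total hydrogens = 9.
Molecular formula: C7H9NO2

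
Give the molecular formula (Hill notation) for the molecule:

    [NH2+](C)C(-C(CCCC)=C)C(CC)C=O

C12H24NO+

Heavy atoms from the SMILES: 12 C, 1 N, 1 O.
Implicit hydrogens by atom environment:
  5 × C: 2 H each → 10
  3 × C: 3 H each → 9
  3 × C: 1 H each → 3
  1 × C: no H
  1 × N (charge +1): 2 H
  1 × O: no H
  Total hydrogens = 24.
Net charge +1.
Molecular formula: C12H24NO+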